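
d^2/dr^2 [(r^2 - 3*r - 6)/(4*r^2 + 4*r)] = (-2*r^3 - 9*r^2 - 9*r - 3)/(r^3*(r^3 + 3*r^2 + 3*r + 1))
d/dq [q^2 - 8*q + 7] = 2*q - 8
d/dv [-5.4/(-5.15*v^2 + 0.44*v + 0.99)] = (2.376 - 55.62*v)/(-5.15*v^2 + 0.44*v + 0.99)^2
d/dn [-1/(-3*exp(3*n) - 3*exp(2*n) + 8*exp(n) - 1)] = (-9*exp(2*n) - 6*exp(n) + 8)*exp(n)/(3*exp(3*n) + 3*exp(2*n) - 8*exp(n) + 1)^2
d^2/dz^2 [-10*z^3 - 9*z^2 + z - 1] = -60*z - 18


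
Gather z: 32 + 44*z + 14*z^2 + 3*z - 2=14*z^2 + 47*z + 30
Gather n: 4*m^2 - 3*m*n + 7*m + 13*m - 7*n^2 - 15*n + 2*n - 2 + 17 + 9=4*m^2 + 20*m - 7*n^2 + n*(-3*m - 13) + 24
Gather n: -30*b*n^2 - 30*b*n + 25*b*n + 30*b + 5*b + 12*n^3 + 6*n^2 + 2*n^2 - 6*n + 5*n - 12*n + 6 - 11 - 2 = 35*b + 12*n^3 + n^2*(8 - 30*b) + n*(-5*b - 13) - 7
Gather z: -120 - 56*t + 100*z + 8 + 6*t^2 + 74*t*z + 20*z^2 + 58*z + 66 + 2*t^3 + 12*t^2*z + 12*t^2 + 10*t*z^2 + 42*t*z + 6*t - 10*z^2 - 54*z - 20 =2*t^3 + 18*t^2 - 50*t + z^2*(10*t + 10) + z*(12*t^2 + 116*t + 104) - 66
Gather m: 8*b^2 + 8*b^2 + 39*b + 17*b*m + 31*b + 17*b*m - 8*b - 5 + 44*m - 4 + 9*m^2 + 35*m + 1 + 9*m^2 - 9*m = 16*b^2 + 62*b + 18*m^2 + m*(34*b + 70) - 8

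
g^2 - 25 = (g - 5)*(g + 5)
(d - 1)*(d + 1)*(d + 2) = d^3 + 2*d^2 - d - 2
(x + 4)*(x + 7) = x^2 + 11*x + 28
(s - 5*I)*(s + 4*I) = s^2 - I*s + 20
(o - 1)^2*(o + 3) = o^3 + o^2 - 5*o + 3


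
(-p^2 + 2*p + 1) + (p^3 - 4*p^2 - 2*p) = p^3 - 5*p^2 + 1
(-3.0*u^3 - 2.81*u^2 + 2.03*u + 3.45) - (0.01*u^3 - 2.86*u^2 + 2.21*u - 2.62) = -3.01*u^3 + 0.0499999999999998*u^2 - 0.18*u + 6.07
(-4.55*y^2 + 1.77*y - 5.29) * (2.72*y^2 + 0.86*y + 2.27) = -12.376*y^4 + 0.9014*y^3 - 23.1951*y^2 - 0.5315*y - 12.0083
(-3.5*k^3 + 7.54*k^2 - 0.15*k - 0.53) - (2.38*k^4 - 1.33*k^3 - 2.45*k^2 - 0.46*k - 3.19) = -2.38*k^4 - 2.17*k^3 + 9.99*k^2 + 0.31*k + 2.66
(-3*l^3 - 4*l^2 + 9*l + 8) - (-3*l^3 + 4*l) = -4*l^2 + 5*l + 8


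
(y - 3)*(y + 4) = y^2 + y - 12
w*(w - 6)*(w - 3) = w^3 - 9*w^2 + 18*w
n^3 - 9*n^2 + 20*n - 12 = (n - 6)*(n - 2)*(n - 1)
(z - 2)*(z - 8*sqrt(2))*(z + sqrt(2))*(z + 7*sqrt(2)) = z^4 - 2*z^3 - 114*z^2 - 112*sqrt(2)*z + 228*z + 224*sqrt(2)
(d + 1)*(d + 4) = d^2 + 5*d + 4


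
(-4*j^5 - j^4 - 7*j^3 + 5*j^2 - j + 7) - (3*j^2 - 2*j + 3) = -4*j^5 - j^4 - 7*j^3 + 2*j^2 + j + 4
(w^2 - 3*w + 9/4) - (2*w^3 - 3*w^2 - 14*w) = -2*w^3 + 4*w^2 + 11*w + 9/4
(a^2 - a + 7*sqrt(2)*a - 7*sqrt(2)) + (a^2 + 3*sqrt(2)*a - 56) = 2*a^2 - a + 10*sqrt(2)*a - 56 - 7*sqrt(2)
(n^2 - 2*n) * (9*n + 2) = 9*n^3 - 16*n^2 - 4*n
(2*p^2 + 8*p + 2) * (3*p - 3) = 6*p^3 + 18*p^2 - 18*p - 6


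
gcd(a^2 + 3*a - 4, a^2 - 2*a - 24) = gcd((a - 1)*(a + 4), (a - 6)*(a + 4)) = a + 4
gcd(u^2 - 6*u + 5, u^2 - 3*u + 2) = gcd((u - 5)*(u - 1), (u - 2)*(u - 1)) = u - 1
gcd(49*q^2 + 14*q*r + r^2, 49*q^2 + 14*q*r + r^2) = 49*q^2 + 14*q*r + r^2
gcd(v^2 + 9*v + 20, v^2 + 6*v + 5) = v + 5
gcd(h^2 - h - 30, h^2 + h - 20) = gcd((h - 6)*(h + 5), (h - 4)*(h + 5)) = h + 5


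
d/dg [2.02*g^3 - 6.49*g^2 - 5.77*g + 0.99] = 6.06*g^2 - 12.98*g - 5.77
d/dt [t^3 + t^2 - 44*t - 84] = 3*t^2 + 2*t - 44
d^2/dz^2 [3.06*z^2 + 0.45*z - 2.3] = 6.12000000000000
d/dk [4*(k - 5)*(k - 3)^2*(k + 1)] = 16*k^3 - 120*k^2 + 224*k - 24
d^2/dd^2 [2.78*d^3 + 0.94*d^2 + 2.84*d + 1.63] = 16.68*d + 1.88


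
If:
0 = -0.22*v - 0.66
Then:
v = -3.00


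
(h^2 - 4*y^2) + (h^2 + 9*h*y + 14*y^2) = 2*h^2 + 9*h*y + 10*y^2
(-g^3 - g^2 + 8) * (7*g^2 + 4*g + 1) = -7*g^5 - 11*g^4 - 5*g^3 + 55*g^2 + 32*g + 8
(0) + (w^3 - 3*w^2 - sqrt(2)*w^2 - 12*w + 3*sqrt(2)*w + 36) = w^3 - 3*w^2 - sqrt(2)*w^2 - 12*w + 3*sqrt(2)*w + 36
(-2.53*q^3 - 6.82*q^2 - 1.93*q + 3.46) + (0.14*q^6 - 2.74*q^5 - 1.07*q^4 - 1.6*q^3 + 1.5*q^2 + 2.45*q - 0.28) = 0.14*q^6 - 2.74*q^5 - 1.07*q^4 - 4.13*q^3 - 5.32*q^2 + 0.52*q + 3.18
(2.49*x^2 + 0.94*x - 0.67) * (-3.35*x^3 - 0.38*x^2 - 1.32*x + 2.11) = -8.3415*x^5 - 4.0952*x^4 - 1.3995*x^3 + 4.2677*x^2 + 2.8678*x - 1.4137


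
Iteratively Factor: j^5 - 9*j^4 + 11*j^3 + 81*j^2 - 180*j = (j - 4)*(j^4 - 5*j^3 - 9*j^2 + 45*j) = (j - 5)*(j - 4)*(j^3 - 9*j) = (j - 5)*(j - 4)*(j + 3)*(j^2 - 3*j) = (j - 5)*(j - 4)*(j - 3)*(j + 3)*(j)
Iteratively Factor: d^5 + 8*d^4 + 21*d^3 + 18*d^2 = (d + 2)*(d^4 + 6*d^3 + 9*d^2) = (d + 2)*(d + 3)*(d^3 + 3*d^2) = (d + 2)*(d + 3)^2*(d^2) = d*(d + 2)*(d + 3)^2*(d)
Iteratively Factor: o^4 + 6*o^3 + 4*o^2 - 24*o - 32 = (o + 2)*(o^3 + 4*o^2 - 4*o - 16) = (o + 2)*(o + 4)*(o^2 - 4) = (o - 2)*(o + 2)*(o + 4)*(o + 2)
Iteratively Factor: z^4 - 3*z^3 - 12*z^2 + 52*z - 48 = (z - 2)*(z^3 - z^2 - 14*z + 24) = (z - 2)*(z + 4)*(z^2 - 5*z + 6) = (z - 3)*(z - 2)*(z + 4)*(z - 2)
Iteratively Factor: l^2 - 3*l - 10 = (l - 5)*(l + 2)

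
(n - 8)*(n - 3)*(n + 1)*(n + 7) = n^4 - 3*n^3 - 57*n^2 + 115*n + 168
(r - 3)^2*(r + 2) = r^3 - 4*r^2 - 3*r + 18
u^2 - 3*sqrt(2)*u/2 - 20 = (u - 4*sqrt(2))*(u + 5*sqrt(2)/2)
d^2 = d^2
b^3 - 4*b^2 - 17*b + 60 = (b - 5)*(b - 3)*(b + 4)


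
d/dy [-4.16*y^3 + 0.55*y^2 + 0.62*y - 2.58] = -12.48*y^2 + 1.1*y + 0.62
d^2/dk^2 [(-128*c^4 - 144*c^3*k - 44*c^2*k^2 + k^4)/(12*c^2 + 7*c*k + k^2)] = 2*(16*c^3 + 27*c^2*k + 9*c*k^2 + k^3)/(27*c^3 + 27*c^2*k + 9*c*k^2 + k^3)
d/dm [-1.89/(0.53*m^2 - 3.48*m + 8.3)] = (2.0034*m - 6.5772)/(0.53*m^2 - 3.48*m + 8.3)^2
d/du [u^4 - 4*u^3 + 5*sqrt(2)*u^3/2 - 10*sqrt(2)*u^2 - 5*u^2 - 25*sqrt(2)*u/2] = 4*u^3 - 12*u^2 + 15*sqrt(2)*u^2/2 - 20*sqrt(2)*u - 10*u - 25*sqrt(2)/2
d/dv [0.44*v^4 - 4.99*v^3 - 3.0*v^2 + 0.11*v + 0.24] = 1.76*v^3 - 14.97*v^2 - 6.0*v + 0.11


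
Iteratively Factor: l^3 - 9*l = (l + 3)*(l^2 - 3*l) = l*(l + 3)*(l - 3)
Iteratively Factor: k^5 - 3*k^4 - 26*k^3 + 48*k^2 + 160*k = (k - 5)*(k^4 + 2*k^3 - 16*k^2 - 32*k) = (k - 5)*(k + 2)*(k^3 - 16*k) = (k - 5)*(k - 4)*(k + 2)*(k^2 + 4*k) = (k - 5)*(k - 4)*(k + 2)*(k + 4)*(k)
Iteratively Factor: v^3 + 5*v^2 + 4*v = (v + 4)*(v^2 + v) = (v + 1)*(v + 4)*(v)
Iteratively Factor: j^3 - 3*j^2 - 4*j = (j)*(j^2 - 3*j - 4) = j*(j - 4)*(j + 1)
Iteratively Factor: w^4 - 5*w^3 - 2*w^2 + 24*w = (w + 2)*(w^3 - 7*w^2 + 12*w) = w*(w + 2)*(w^2 - 7*w + 12) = w*(w - 3)*(w + 2)*(w - 4)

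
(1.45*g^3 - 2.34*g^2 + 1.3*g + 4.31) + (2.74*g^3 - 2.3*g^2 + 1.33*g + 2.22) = 4.19*g^3 - 4.64*g^2 + 2.63*g + 6.53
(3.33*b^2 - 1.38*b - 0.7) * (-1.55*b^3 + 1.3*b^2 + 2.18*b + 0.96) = -5.1615*b^5 + 6.468*b^4 + 6.5504*b^3 - 0.7216*b^2 - 2.8508*b - 0.672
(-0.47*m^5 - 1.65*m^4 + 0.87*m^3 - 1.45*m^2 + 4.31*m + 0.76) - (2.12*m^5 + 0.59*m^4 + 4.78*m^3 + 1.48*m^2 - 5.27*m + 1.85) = -2.59*m^5 - 2.24*m^4 - 3.91*m^3 - 2.93*m^2 + 9.58*m - 1.09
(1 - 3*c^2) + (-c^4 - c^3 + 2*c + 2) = -c^4 - c^3 - 3*c^2 + 2*c + 3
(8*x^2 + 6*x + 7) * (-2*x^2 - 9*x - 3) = -16*x^4 - 84*x^3 - 92*x^2 - 81*x - 21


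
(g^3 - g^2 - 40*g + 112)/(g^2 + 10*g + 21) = (g^2 - 8*g + 16)/(g + 3)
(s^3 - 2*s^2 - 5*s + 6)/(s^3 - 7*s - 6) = (s - 1)/(s + 1)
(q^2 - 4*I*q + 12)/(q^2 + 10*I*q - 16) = (q - 6*I)/(q + 8*I)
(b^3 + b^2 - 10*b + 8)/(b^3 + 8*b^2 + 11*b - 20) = (b - 2)/(b + 5)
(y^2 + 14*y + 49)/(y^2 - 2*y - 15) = (y^2 + 14*y + 49)/(y^2 - 2*y - 15)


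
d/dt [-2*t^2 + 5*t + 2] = 5 - 4*t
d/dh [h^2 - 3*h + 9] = 2*h - 3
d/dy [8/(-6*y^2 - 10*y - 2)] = 4*(6*y + 5)/(3*y^2 + 5*y + 1)^2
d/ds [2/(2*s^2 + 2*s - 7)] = 4*(-2*s - 1)/(2*s^2 + 2*s - 7)^2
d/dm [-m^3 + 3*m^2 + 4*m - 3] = -3*m^2 + 6*m + 4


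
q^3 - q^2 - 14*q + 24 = (q - 3)*(q - 2)*(q + 4)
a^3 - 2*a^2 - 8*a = a*(a - 4)*(a + 2)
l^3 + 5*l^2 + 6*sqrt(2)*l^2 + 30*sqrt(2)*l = l*(l + 5)*(l + 6*sqrt(2))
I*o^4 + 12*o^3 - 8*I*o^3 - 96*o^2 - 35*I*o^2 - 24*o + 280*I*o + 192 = (o - 8)*(o - 8*I)*(o - 3*I)*(I*o + 1)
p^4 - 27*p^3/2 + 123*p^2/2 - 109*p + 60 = (p - 6)*(p - 4)*(p - 5/2)*(p - 1)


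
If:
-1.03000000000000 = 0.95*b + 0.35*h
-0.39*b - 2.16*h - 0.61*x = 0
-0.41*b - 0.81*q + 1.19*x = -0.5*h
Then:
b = 0.111459149047246*x - 1.16147220046985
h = 0.209710258418168 - 0.302531975985382*x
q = 1.22597007518264*x + 0.717356458520645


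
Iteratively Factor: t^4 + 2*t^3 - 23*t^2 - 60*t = (t + 3)*(t^3 - t^2 - 20*t) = (t - 5)*(t + 3)*(t^2 + 4*t) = (t - 5)*(t + 3)*(t + 4)*(t)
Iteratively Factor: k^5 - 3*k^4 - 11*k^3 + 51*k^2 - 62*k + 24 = (k - 1)*(k^4 - 2*k^3 - 13*k^2 + 38*k - 24) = (k - 1)^2*(k^3 - k^2 - 14*k + 24) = (k - 3)*(k - 1)^2*(k^2 + 2*k - 8) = (k - 3)*(k - 1)^2*(k + 4)*(k - 2)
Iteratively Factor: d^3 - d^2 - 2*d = (d + 1)*(d^2 - 2*d) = d*(d + 1)*(d - 2)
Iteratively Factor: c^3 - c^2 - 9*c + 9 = (c + 3)*(c^2 - 4*c + 3) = (c - 3)*(c + 3)*(c - 1)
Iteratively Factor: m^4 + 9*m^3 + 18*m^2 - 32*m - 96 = (m + 4)*(m^3 + 5*m^2 - 2*m - 24) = (m - 2)*(m + 4)*(m^2 + 7*m + 12) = (m - 2)*(m + 4)^2*(m + 3)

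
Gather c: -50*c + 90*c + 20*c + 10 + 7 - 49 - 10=60*c - 42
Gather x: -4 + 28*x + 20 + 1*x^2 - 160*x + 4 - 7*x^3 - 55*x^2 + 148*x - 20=-7*x^3 - 54*x^2 + 16*x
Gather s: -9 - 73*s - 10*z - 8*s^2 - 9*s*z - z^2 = -8*s^2 + s*(-9*z - 73) - z^2 - 10*z - 9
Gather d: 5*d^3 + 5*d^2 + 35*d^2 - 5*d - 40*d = 5*d^3 + 40*d^2 - 45*d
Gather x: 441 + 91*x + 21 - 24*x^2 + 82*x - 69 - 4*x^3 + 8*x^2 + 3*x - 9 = -4*x^3 - 16*x^2 + 176*x + 384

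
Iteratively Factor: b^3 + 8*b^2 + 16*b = (b)*(b^2 + 8*b + 16) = b*(b + 4)*(b + 4)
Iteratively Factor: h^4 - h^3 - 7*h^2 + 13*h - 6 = (h - 2)*(h^3 + h^2 - 5*h + 3) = (h - 2)*(h - 1)*(h^2 + 2*h - 3) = (h - 2)*(h - 1)^2*(h + 3)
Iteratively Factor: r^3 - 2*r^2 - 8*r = (r + 2)*(r^2 - 4*r) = (r - 4)*(r + 2)*(r)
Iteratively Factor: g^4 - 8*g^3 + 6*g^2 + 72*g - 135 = (g - 5)*(g^3 - 3*g^2 - 9*g + 27) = (g - 5)*(g - 3)*(g^2 - 9) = (g - 5)*(g - 3)*(g + 3)*(g - 3)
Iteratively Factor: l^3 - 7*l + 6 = (l - 1)*(l^2 + l - 6) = (l - 1)*(l + 3)*(l - 2)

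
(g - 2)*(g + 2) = g^2 - 4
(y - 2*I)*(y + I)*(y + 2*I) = y^3 + I*y^2 + 4*y + 4*I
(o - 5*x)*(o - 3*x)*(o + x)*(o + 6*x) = o^4 - o^3*x - 35*o^2*x^2 + 57*o*x^3 + 90*x^4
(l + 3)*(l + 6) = l^2 + 9*l + 18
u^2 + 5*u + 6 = (u + 2)*(u + 3)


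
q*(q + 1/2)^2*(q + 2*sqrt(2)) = q^4 + q^3 + 2*sqrt(2)*q^3 + q^2/4 + 2*sqrt(2)*q^2 + sqrt(2)*q/2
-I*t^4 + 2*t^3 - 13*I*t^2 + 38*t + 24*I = (t - 4*I)*(t + 2*I)*(t + 3*I)*(-I*t + 1)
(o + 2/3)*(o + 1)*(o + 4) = o^3 + 17*o^2/3 + 22*o/3 + 8/3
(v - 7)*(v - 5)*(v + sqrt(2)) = v^3 - 12*v^2 + sqrt(2)*v^2 - 12*sqrt(2)*v + 35*v + 35*sqrt(2)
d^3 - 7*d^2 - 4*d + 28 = (d - 7)*(d - 2)*(d + 2)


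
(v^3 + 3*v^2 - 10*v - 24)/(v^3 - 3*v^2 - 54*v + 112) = (v^3 + 3*v^2 - 10*v - 24)/(v^3 - 3*v^2 - 54*v + 112)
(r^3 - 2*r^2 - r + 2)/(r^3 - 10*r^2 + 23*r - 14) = (r + 1)/(r - 7)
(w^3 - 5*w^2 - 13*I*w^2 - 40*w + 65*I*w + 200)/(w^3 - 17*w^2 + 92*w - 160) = (w^2 - 13*I*w - 40)/(w^2 - 12*w + 32)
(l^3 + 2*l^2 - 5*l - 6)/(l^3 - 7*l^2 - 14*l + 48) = (l + 1)/(l - 8)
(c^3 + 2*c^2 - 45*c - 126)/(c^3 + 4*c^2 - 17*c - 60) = (c^2 - c - 42)/(c^2 + c - 20)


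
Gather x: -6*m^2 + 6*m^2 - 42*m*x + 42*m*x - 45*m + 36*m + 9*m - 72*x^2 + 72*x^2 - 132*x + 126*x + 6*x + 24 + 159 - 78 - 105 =0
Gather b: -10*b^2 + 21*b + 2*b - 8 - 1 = -10*b^2 + 23*b - 9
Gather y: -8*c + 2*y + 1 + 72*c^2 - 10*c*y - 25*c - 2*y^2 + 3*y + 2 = 72*c^2 - 33*c - 2*y^2 + y*(5 - 10*c) + 3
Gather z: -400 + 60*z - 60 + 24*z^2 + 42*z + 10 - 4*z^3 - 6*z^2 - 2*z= -4*z^3 + 18*z^2 + 100*z - 450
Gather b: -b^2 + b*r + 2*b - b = -b^2 + b*(r + 1)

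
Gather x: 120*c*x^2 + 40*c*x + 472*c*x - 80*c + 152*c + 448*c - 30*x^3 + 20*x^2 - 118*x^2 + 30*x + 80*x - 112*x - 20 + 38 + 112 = 520*c - 30*x^3 + x^2*(120*c - 98) + x*(512*c - 2) + 130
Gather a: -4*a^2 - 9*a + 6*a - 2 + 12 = -4*a^2 - 3*a + 10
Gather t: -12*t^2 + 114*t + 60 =-12*t^2 + 114*t + 60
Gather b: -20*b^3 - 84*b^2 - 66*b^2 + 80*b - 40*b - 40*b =-20*b^3 - 150*b^2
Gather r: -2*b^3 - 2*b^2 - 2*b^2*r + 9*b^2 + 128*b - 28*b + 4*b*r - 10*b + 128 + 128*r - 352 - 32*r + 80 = -2*b^3 + 7*b^2 + 90*b + r*(-2*b^2 + 4*b + 96) - 144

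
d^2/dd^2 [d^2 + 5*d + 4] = 2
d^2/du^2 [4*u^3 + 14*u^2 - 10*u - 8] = 24*u + 28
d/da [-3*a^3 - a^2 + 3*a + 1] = -9*a^2 - 2*a + 3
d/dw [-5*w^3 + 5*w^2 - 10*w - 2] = -15*w^2 + 10*w - 10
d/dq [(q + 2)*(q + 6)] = 2*q + 8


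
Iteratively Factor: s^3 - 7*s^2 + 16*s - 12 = (s - 2)*(s^2 - 5*s + 6) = (s - 2)^2*(s - 3)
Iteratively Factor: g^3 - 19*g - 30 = (g - 5)*(g^2 + 5*g + 6) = (g - 5)*(g + 2)*(g + 3)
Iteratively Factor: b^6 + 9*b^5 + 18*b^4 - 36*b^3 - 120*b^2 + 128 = (b + 2)*(b^5 + 7*b^4 + 4*b^3 - 44*b^2 - 32*b + 64) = (b + 2)*(b + 4)*(b^4 + 3*b^3 - 8*b^2 - 12*b + 16) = (b - 2)*(b + 2)*(b + 4)*(b^3 + 5*b^2 + 2*b - 8) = (b - 2)*(b + 2)^2*(b + 4)*(b^2 + 3*b - 4) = (b - 2)*(b + 2)^2*(b + 4)^2*(b - 1)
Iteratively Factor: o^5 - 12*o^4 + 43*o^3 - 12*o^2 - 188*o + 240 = (o + 2)*(o^4 - 14*o^3 + 71*o^2 - 154*o + 120) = (o - 3)*(o + 2)*(o^3 - 11*o^2 + 38*o - 40) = (o - 3)*(o - 2)*(o + 2)*(o^2 - 9*o + 20) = (o - 5)*(o - 3)*(o - 2)*(o + 2)*(o - 4)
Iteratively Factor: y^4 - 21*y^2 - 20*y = (y + 1)*(y^3 - y^2 - 20*y) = (y - 5)*(y + 1)*(y^2 + 4*y) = y*(y - 5)*(y + 1)*(y + 4)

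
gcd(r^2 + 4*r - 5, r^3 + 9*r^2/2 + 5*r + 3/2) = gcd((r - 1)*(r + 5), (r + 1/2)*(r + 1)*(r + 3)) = 1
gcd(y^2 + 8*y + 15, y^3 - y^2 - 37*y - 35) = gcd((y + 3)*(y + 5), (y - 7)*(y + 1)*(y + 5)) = y + 5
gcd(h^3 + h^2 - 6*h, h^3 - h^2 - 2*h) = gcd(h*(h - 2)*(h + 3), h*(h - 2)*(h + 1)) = h^2 - 2*h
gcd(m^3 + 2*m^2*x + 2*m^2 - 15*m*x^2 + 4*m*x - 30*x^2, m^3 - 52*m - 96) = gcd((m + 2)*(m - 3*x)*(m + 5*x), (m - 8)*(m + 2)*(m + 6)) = m + 2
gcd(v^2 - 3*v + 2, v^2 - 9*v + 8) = v - 1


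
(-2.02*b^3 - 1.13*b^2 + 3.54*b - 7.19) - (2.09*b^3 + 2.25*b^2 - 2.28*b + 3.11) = -4.11*b^3 - 3.38*b^2 + 5.82*b - 10.3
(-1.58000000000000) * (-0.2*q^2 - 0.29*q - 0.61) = 0.316*q^2 + 0.4582*q + 0.9638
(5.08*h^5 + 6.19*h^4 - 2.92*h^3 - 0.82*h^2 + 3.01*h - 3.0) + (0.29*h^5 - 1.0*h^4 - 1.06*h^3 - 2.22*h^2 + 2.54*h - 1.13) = 5.37*h^5 + 5.19*h^4 - 3.98*h^3 - 3.04*h^2 + 5.55*h - 4.13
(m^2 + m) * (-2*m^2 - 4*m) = -2*m^4 - 6*m^3 - 4*m^2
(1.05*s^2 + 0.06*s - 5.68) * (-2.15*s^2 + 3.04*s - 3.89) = -2.2575*s^4 + 3.063*s^3 + 8.3099*s^2 - 17.5006*s + 22.0952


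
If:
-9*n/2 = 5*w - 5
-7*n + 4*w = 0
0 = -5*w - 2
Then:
No Solution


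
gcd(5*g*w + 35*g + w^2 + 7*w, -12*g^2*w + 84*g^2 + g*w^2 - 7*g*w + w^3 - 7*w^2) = 1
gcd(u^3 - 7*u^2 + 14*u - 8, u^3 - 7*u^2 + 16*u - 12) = u - 2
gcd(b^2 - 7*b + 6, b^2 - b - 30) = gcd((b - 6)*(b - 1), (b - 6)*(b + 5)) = b - 6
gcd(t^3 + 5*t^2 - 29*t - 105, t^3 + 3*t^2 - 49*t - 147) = t^2 + 10*t + 21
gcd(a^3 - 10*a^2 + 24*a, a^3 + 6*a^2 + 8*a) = a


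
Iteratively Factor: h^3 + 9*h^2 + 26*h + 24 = (h + 4)*(h^2 + 5*h + 6) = (h + 3)*(h + 4)*(h + 2)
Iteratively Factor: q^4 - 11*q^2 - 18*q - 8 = (q - 4)*(q^3 + 4*q^2 + 5*q + 2) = (q - 4)*(q + 1)*(q^2 + 3*q + 2) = (q - 4)*(q + 1)*(q + 2)*(q + 1)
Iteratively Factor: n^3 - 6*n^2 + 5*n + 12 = (n - 3)*(n^2 - 3*n - 4) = (n - 3)*(n + 1)*(n - 4)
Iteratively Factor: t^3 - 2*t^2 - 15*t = (t - 5)*(t^2 + 3*t) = (t - 5)*(t + 3)*(t)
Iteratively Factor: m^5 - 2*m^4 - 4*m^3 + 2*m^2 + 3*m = (m + 1)*(m^4 - 3*m^3 - m^2 + 3*m) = (m + 1)^2*(m^3 - 4*m^2 + 3*m) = (m - 1)*(m + 1)^2*(m^2 - 3*m) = (m - 3)*(m - 1)*(m + 1)^2*(m)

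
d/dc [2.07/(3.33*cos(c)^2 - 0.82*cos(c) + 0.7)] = (13.7862*cos(c) - 1.6974)*sin(c)/(3.33*cos(c)^2 - 0.82*cos(c) + 0.7)^2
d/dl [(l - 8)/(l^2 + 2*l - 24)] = (l^2 + 2*l - 2*(l - 8)*(l + 1) - 24)/(l^2 + 2*l - 24)^2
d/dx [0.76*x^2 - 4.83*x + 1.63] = 1.52*x - 4.83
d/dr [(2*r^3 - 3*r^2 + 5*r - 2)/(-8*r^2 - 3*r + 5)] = (-16*r^4 - 12*r^3 + 79*r^2 - 62*r + 19)/(64*r^4 + 48*r^3 - 71*r^2 - 30*r + 25)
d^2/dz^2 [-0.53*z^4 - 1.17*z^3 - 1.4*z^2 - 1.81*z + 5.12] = -6.36*z^2 - 7.02*z - 2.8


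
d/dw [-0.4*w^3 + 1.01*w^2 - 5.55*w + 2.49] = -1.2*w^2 + 2.02*w - 5.55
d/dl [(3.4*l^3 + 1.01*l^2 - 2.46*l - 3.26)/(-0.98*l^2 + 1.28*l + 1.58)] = (-3.332*l^4 + 8.704*l^3 + 14.998*l^2 - 3.198*l + 0.286)/(0.9604*l^4 - 2.5088*l^3 - 1.4584*l^2 + 4.0448*l + 2.4964)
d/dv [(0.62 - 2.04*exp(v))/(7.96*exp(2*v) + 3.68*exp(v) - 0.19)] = (16.2384*exp(2*v) - 9.8704*exp(v) - 1.894)*exp(v)/(63.3616*exp(4*v) + 58.5856*exp(3*v) + 10.5176*exp(2*v) - 1.3984*exp(v) + 0.0361)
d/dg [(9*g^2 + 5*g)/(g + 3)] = 3*(3*g^2 + 18*g + 5)/(g^2 + 6*g + 9)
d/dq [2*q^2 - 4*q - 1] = 4*q - 4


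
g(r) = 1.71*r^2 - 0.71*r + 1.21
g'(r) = 3.42*r - 0.71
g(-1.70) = 7.36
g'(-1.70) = -6.52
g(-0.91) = 3.27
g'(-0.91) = -3.82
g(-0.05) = 1.25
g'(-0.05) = -0.88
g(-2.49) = 13.58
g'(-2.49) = -9.23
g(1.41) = 3.61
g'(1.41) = 4.11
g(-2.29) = 11.80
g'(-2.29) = -8.54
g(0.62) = 1.43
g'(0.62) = 1.41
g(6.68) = 72.77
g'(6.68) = 22.14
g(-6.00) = 67.03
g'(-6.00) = -21.23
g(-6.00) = 67.03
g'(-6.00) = -21.23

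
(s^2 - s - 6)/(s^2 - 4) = (s - 3)/(s - 2)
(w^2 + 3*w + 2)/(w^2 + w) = (w + 2)/w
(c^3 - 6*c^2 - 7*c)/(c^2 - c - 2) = c*(c - 7)/(c - 2)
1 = 1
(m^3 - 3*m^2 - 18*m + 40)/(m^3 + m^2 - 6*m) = (m^2 - m - 20)/(m*(m + 3))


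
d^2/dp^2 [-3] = 0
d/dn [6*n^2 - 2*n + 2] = 12*n - 2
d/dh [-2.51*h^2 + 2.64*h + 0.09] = 2.64 - 5.02*h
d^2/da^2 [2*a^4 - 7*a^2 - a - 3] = 24*a^2 - 14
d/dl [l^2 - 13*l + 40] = 2*l - 13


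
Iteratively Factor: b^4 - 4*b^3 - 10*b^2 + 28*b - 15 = (b + 3)*(b^3 - 7*b^2 + 11*b - 5) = (b - 5)*(b + 3)*(b^2 - 2*b + 1) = (b - 5)*(b - 1)*(b + 3)*(b - 1)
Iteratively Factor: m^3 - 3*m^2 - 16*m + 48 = (m - 3)*(m^2 - 16) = (m - 4)*(m - 3)*(m + 4)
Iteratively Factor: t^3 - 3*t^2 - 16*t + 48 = (t - 4)*(t^2 + t - 12) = (t - 4)*(t + 4)*(t - 3)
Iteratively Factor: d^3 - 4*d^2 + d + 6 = (d - 2)*(d^2 - 2*d - 3) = (d - 2)*(d + 1)*(d - 3)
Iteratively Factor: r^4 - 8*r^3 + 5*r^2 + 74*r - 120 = (r - 2)*(r^3 - 6*r^2 - 7*r + 60) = (r - 4)*(r - 2)*(r^2 - 2*r - 15) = (r - 4)*(r - 2)*(r + 3)*(r - 5)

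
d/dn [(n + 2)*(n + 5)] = 2*n + 7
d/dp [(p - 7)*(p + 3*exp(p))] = p + (p - 7)*(3*exp(p) + 1) + 3*exp(p)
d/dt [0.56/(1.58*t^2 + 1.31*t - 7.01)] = (-1.7696*t - 0.7336)/(1.58*t^2 + 1.31*t - 7.01)^2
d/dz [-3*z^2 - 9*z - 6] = -6*z - 9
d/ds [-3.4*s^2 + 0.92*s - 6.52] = 0.92 - 6.8*s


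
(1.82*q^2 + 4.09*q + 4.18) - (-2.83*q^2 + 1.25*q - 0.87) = 4.65*q^2 + 2.84*q + 5.05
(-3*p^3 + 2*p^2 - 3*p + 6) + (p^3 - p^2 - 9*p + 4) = -2*p^3 + p^2 - 12*p + 10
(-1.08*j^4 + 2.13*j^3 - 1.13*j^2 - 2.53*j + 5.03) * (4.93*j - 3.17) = -5.3244*j^5 + 13.9245*j^4 - 12.323*j^3 - 8.8908*j^2 + 32.818*j - 15.9451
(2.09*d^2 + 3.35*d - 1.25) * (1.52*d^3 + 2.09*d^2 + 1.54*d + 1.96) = 3.1768*d^5 + 9.4601*d^4 + 8.3201*d^3 + 6.6429*d^2 + 4.641*d - 2.45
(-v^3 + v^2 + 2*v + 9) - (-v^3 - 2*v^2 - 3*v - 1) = 3*v^2 + 5*v + 10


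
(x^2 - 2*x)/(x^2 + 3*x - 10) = x/(x + 5)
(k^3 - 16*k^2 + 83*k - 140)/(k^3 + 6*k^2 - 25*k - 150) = (k^2 - 11*k + 28)/(k^2 + 11*k + 30)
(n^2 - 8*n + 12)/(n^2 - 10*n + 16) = (n - 6)/(n - 8)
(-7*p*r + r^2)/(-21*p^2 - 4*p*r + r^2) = r/(3*p + r)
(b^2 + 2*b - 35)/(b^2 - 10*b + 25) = (b + 7)/(b - 5)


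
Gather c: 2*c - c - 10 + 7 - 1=c - 4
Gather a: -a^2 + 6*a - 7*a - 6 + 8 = -a^2 - a + 2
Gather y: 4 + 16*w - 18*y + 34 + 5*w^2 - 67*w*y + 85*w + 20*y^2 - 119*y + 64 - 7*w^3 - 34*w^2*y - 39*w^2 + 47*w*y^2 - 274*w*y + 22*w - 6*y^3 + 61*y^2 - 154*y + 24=-7*w^3 - 34*w^2 + 123*w - 6*y^3 + y^2*(47*w + 81) + y*(-34*w^2 - 341*w - 291) + 126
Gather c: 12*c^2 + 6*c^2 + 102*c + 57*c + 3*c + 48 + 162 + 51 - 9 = 18*c^2 + 162*c + 252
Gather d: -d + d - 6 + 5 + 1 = 0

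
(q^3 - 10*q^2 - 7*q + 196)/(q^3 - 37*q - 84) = (q - 7)/(q + 3)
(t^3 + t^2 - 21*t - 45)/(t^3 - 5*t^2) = 1 + 6/t + 9/t^2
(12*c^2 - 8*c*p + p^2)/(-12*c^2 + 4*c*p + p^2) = (-6*c + p)/(6*c + p)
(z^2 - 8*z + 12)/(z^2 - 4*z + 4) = (z - 6)/(z - 2)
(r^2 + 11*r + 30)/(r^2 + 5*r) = (r + 6)/r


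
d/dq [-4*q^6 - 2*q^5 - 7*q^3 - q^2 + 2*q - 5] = -24*q^5 - 10*q^4 - 21*q^2 - 2*q + 2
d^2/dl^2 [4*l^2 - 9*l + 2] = 8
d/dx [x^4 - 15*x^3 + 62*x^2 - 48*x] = 4*x^3 - 45*x^2 + 124*x - 48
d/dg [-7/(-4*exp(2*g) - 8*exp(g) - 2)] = -14*(exp(g) + 1)*exp(g)/(2*exp(2*g) + 4*exp(g) + 1)^2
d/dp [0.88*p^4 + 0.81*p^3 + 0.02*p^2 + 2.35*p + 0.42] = 3.52*p^3 + 2.43*p^2 + 0.04*p + 2.35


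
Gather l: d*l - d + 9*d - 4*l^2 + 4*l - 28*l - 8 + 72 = 8*d - 4*l^2 + l*(d - 24) + 64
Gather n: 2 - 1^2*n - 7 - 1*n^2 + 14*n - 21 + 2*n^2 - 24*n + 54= n^2 - 11*n + 28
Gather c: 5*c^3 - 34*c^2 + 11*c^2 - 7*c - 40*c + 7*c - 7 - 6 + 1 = 5*c^3 - 23*c^2 - 40*c - 12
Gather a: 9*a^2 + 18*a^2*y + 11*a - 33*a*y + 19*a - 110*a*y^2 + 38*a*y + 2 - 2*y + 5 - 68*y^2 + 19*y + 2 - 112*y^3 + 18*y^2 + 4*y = a^2*(18*y + 9) + a*(-110*y^2 + 5*y + 30) - 112*y^3 - 50*y^2 + 21*y + 9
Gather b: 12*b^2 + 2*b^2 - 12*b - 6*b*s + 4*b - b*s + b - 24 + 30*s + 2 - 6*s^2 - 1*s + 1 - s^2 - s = 14*b^2 + b*(-7*s - 7) - 7*s^2 + 28*s - 21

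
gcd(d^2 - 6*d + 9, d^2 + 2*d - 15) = d - 3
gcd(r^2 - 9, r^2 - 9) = r^2 - 9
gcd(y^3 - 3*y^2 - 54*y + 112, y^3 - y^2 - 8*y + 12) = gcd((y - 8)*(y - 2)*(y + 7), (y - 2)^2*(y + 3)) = y - 2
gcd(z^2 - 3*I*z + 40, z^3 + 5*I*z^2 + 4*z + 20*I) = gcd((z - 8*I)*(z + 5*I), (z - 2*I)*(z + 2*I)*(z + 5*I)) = z + 5*I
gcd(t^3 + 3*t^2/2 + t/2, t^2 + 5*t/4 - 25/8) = 1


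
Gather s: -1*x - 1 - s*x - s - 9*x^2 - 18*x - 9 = s*(-x - 1) - 9*x^2 - 19*x - 10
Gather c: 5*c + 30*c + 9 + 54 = 35*c + 63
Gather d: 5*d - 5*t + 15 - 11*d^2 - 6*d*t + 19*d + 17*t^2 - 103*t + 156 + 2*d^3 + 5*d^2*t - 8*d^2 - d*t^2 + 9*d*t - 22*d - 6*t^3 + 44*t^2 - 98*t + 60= 2*d^3 + d^2*(5*t - 19) + d*(-t^2 + 3*t + 2) - 6*t^3 + 61*t^2 - 206*t + 231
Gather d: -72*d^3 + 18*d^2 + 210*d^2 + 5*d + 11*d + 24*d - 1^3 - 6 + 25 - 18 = -72*d^3 + 228*d^2 + 40*d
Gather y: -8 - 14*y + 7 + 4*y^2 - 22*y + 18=4*y^2 - 36*y + 17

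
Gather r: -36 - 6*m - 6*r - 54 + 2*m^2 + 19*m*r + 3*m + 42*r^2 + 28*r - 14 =2*m^2 - 3*m + 42*r^2 + r*(19*m + 22) - 104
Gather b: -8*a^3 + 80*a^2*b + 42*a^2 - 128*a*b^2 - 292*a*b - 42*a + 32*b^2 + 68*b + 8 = -8*a^3 + 42*a^2 - 42*a + b^2*(32 - 128*a) + b*(80*a^2 - 292*a + 68) + 8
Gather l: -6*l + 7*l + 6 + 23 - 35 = l - 6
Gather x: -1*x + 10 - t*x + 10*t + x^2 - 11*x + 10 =10*t + x^2 + x*(-t - 12) + 20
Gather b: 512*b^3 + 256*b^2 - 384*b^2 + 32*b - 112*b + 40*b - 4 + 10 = 512*b^3 - 128*b^2 - 40*b + 6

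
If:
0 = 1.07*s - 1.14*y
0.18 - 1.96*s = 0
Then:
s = 0.09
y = 0.09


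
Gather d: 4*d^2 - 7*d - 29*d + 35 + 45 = 4*d^2 - 36*d + 80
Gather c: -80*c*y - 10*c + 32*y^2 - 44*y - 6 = c*(-80*y - 10) + 32*y^2 - 44*y - 6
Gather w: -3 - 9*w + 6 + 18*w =9*w + 3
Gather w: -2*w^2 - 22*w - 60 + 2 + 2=-2*w^2 - 22*w - 56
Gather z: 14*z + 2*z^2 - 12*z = 2*z^2 + 2*z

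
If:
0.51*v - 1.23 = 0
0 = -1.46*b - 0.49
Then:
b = -0.34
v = 2.41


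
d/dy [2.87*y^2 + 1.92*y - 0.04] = 5.74*y + 1.92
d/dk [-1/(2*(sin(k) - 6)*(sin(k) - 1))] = (2*sin(k) - 7)*cos(k)/(2*(sin(k) - 6)^2*(sin(k) - 1)^2)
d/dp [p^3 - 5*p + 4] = 3*p^2 - 5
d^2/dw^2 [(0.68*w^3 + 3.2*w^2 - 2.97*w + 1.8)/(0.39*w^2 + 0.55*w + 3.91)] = (-3.938738*w^3 - 18.86136*w^2 + 91.865766*w + 106.21717)/(0.059319*w^6 + 0.250965*w^5 + 2.138058*w^4 + 5.198545*w^3 + 21.435402*w^2 + 25.225365*w + 59.776471)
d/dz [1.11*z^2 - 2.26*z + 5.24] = 2.22*z - 2.26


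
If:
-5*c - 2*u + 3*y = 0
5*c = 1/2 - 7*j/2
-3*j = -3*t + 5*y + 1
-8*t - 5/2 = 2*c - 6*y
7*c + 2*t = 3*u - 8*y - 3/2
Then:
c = 2111/12584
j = -609/6292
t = -10545/12584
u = -17447/12584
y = -8113/12584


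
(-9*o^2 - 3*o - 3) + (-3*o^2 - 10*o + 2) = -12*o^2 - 13*o - 1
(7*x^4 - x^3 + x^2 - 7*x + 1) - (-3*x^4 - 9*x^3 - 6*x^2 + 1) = 10*x^4 + 8*x^3 + 7*x^2 - 7*x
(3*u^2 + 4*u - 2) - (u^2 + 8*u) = 2*u^2 - 4*u - 2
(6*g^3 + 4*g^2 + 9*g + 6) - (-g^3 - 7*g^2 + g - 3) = 7*g^3 + 11*g^2 + 8*g + 9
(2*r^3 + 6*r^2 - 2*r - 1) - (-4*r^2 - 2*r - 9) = 2*r^3 + 10*r^2 + 8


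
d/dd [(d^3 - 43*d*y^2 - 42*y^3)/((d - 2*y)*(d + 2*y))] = (d^4 + 31*d^2*y^2 + 84*d*y^3 + 172*y^4)/(d^4 - 8*d^2*y^2 + 16*y^4)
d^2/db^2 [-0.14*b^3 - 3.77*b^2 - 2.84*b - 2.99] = -0.84*b - 7.54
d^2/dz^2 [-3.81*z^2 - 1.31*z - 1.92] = -7.62000000000000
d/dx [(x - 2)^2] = 2*x - 4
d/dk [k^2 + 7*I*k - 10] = 2*k + 7*I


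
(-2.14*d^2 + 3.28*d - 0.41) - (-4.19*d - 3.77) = -2.14*d^2 + 7.47*d + 3.36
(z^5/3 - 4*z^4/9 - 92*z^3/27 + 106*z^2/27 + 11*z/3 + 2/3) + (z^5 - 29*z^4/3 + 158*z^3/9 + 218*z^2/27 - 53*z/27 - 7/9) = 4*z^5/3 - 91*z^4/9 + 382*z^3/27 + 12*z^2 + 46*z/27 - 1/9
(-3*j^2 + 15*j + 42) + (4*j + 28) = -3*j^2 + 19*j + 70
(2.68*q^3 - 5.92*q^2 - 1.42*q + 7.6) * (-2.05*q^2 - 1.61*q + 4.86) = -5.494*q^5 + 7.8212*q^4 + 25.467*q^3 - 42.065*q^2 - 19.1372*q + 36.936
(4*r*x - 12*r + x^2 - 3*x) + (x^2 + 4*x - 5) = 4*r*x - 12*r + 2*x^2 + x - 5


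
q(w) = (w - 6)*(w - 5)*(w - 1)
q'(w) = (w - 6)*(w - 5) + (w - 6)*(w - 1) + (w - 5)*(w - 1)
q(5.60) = -1.10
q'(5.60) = 0.68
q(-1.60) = -130.42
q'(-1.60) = 87.08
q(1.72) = 10.11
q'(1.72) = 8.60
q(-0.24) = -40.55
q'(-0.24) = 46.93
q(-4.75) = -602.67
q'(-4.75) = 222.69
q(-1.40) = -113.66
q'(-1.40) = 80.48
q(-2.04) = -172.07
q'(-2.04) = 102.44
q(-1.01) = -84.68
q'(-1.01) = 68.30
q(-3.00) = -288.00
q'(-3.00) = 140.00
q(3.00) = 12.00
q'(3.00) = -4.00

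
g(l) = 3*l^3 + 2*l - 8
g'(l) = 9*l^2 + 2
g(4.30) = 239.12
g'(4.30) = 168.41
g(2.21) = 28.80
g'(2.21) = 45.96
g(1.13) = -1.41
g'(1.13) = 13.49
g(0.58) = -6.25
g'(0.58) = 5.03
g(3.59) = 137.98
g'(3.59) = 117.99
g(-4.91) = -372.93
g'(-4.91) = 218.97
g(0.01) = -7.98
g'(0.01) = 2.00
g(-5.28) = -460.15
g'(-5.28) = 252.91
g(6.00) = 652.00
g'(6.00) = 326.00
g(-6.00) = -668.00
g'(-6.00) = 326.00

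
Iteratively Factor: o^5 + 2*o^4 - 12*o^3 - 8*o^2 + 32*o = (o + 2)*(o^4 - 12*o^2 + 16*o) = (o - 2)*(o + 2)*(o^3 + 2*o^2 - 8*o) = (o - 2)*(o + 2)*(o + 4)*(o^2 - 2*o) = (o - 2)^2*(o + 2)*(o + 4)*(o)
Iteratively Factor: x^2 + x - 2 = (x + 2)*(x - 1)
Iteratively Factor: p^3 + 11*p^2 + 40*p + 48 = (p + 4)*(p^2 + 7*p + 12) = (p + 4)^2*(p + 3)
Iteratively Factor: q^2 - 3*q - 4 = (q + 1)*(q - 4)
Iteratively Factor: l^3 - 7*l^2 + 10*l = (l)*(l^2 - 7*l + 10) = l*(l - 2)*(l - 5)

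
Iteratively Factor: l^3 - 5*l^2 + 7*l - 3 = (l - 1)*(l^2 - 4*l + 3) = (l - 3)*(l - 1)*(l - 1)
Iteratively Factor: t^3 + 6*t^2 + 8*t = (t + 2)*(t^2 + 4*t) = t*(t + 2)*(t + 4)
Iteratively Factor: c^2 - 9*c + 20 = (c - 4)*(c - 5)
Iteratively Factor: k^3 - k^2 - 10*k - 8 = (k + 2)*(k^2 - 3*k - 4) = (k + 1)*(k + 2)*(k - 4)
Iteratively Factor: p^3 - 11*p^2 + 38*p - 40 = (p - 2)*(p^2 - 9*p + 20) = (p - 4)*(p - 2)*(p - 5)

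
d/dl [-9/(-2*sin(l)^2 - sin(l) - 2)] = -9*(4*sin(l) + 1)*cos(l)/(sin(l) - cos(2*l) + 3)^2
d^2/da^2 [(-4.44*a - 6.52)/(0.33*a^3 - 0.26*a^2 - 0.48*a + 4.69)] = (-2.901096*a^5 - 6.234624*a^4 + 6.943776*a^3 + 86.013552*a^2 + 23.179032*a - 38.896048)/(0.035937*a^9 - 0.084942*a^8 - 0.089892*a^7 + 1.761751*a^6 - 2.28366*a^5 - 3.685956*a^4 + 25.177419*a^3 - 13.91523*a^2 - 31.674384*a + 103.161709)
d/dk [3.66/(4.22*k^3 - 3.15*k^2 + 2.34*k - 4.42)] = (-46.3356*k^2 + 23.058*k - 8.5644)/(4.22*k^3 - 3.15*k^2 + 2.34*k - 4.42)^2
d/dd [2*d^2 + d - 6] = 4*d + 1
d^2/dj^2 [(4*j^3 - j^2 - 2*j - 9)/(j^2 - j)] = 2*(j^3 - 27*j^2 + 27*j - 9)/(j^3*(j^3 - 3*j^2 + 3*j - 1))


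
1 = 1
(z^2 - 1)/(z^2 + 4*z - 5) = (z + 1)/(z + 5)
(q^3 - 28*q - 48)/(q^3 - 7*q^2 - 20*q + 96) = (q^2 - 4*q - 12)/(q^2 - 11*q + 24)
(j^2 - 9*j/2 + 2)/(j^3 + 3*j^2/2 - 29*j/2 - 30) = (2*j - 1)/(2*j^2 + 11*j + 15)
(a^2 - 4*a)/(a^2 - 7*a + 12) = a/(a - 3)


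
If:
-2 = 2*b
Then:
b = -1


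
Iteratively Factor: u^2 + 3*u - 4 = (u + 4)*(u - 1)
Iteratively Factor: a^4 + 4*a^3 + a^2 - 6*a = (a)*(a^3 + 4*a^2 + a - 6) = a*(a + 2)*(a^2 + 2*a - 3) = a*(a - 1)*(a + 2)*(a + 3)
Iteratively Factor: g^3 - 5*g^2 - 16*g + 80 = (g + 4)*(g^2 - 9*g + 20) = (g - 4)*(g + 4)*(g - 5)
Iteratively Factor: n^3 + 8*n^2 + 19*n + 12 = (n + 1)*(n^2 + 7*n + 12) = (n + 1)*(n + 3)*(n + 4)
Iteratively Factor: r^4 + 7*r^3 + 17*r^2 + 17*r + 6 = (r + 1)*(r^3 + 6*r^2 + 11*r + 6) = (r + 1)^2*(r^2 + 5*r + 6) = (r + 1)^2*(r + 2)*(r + 3)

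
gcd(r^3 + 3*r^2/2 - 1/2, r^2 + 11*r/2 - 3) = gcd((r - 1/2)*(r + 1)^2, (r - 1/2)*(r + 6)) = r - 1/2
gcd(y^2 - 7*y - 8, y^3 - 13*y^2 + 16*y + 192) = y - 8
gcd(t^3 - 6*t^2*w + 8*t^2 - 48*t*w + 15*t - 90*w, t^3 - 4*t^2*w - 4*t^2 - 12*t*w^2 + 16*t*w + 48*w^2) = t - 6*w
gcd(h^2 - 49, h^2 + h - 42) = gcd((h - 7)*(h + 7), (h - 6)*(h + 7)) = h + 7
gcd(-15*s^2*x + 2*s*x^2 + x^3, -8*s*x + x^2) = x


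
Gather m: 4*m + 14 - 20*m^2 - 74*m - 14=-20*m^2 - 70*m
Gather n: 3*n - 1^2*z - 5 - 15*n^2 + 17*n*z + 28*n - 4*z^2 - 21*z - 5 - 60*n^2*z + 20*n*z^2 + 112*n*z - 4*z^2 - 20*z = n^2*(-60*z - 15) + n*(20*z^2 + 129*z + 31) - 8*z^2 - 42*z - 10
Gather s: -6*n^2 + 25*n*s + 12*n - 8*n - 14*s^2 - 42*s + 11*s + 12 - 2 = -6*n^2 + 4*n - 14*s^2 + s*(25*n - 31) + 10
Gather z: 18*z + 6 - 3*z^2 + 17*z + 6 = -3*z^2 + 35*z + 12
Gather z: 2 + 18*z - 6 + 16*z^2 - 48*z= 16*z^2 - 30*z - 4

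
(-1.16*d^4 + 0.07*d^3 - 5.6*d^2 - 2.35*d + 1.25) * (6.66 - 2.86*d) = 3.3176*d^5 - 7.9258*d^4 + 16.4822*d^3 - 30.575*d^2 - 19.226*d + 8.325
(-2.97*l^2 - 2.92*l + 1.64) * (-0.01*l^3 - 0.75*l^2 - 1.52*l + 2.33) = 0.0297*l^5 + 2.2567*l^4 + 6.688*l^3 - 3.7117*l^2 - 9.2964*l + 3.8212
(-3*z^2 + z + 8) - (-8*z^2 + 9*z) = 5*z^2 - 8*z + 8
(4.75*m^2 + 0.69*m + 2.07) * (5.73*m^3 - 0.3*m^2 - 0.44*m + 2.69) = 27.2175*m^5 + 2.5287*m^4 + 9.5641*m^3 + 11.8529*m^2 + 0.9453*m + 5.5683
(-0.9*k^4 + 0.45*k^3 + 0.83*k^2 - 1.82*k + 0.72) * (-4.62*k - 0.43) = 4.158*k^5 - 1.692*k^4 - 4.0281*k^3 + 8.0515*k^2 - 2.5438*k - 0.3096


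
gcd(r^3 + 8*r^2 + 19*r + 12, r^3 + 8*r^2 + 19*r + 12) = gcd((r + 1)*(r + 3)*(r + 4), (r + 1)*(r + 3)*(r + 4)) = r^3 + 8*r^2 + 19*r + 12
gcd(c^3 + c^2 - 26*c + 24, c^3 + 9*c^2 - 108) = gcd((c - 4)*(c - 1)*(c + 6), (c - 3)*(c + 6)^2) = c + 6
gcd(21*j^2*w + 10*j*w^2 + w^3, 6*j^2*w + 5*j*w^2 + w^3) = 3*j*w + w^2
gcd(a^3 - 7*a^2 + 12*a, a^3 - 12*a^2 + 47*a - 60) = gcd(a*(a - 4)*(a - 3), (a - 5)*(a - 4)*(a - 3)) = a^2 - 7*a + 12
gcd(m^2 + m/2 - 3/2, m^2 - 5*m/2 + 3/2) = m - 1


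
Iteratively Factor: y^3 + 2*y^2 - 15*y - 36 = (y - 4)*(y^2 + 6*y + 9) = (y - 4)*(y + 3)*(y + 3)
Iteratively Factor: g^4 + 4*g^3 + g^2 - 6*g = (g - 1)*(g^3 + 5*g^2 + 6*g) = (g - 1)*(g + 3)*(g^2 + 2*g) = g*(g - 1)*(g + 3)*(g + 2)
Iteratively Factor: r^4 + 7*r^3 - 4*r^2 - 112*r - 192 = (r + 4)*(r^3 + 3*r^2 - 16*r - 48) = (r + 4)^2*(r^2 - r - 12) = (r - 4)*(r + 4)^2*(r + 3)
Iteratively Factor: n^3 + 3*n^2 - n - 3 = (n - 1)*(n^2 + 4*n + 3) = (n - 1)*(n + 1)*(n + 3)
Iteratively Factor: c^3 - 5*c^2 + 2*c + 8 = (c + 1)*(c^2 - 6*c + 8) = (c - 4)*(c + 1)*(c - 2)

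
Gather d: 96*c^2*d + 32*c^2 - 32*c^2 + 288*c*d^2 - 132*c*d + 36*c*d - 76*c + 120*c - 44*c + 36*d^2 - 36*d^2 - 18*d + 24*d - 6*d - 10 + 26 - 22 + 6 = 288*c*d^2 + d*(96*c^2 - 96*c)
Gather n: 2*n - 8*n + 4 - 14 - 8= -6*n - 18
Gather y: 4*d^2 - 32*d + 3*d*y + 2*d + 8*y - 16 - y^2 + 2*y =4*d^2 - 30*d - y^2 + y*(3*d + 10) - 16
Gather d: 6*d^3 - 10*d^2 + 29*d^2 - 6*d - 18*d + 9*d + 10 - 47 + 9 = 6*d^3 + 19*d^2 - 15*d - 28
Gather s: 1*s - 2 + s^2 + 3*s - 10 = s^2 + 4*s - 12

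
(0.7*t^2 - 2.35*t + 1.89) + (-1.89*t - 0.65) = 0.7*t^2 - 4.24*t + 1.24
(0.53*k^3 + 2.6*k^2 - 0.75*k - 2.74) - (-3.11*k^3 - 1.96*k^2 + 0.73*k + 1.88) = 3.64*k^3 + 4.56*k^2 - 1.48*k - 4.62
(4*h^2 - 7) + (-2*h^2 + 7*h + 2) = 2*h^2 + 7*h - 5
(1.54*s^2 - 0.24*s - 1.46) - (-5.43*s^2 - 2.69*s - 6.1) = 6.97*s^2 + 2.45*s + 4.64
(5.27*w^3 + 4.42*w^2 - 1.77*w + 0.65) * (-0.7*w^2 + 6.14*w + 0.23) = -3.689*w^5 + 29.2638*w^4 + 29.5899*w^3 - 10.3062*w^2 + 3.5839*w + 0.1495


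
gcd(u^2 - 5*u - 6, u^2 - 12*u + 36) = u - 6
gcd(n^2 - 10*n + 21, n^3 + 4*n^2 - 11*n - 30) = n - 3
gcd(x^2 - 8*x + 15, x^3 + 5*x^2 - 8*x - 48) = x - 3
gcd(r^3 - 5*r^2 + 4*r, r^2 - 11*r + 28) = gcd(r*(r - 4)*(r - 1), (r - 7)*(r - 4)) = r - 4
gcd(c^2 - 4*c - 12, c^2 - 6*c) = c - 6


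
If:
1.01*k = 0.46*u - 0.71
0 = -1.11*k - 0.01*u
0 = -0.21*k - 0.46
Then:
No Solution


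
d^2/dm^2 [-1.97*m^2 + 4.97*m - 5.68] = -3.94000000000000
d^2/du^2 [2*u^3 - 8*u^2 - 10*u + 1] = 12*u - 16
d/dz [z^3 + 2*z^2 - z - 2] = 3*z^2 + 4*z - 1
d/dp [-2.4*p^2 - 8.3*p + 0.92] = -4.8*p - 8.3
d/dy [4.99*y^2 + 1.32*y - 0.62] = 9.98*y + 1.32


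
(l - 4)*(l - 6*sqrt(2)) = l^2 - 6*sqrt(2)*l - 4*l + 24*sqrt(2)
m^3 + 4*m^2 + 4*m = m*(m + 2)^2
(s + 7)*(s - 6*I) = s^2 + 7*s - 6*I*s - 42*I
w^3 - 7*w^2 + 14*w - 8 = (w - 4)*(w - 2)*(w - 1)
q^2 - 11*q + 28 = (q - 7)*(q - 4)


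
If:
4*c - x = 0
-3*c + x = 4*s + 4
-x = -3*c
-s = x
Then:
No Solution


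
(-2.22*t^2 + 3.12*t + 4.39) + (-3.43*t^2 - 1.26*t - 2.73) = -5.65*t^2 + 1.86*t + 1.66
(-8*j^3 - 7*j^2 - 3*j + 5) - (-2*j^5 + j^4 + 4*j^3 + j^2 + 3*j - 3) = 2*j^5 - j^4 - 12*j^3 - 8*j^2 - 6*j + 8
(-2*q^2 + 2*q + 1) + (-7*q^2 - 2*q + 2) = 3 - 9*q^2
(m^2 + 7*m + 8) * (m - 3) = m^3 + 4*m^2 - 13*m - 24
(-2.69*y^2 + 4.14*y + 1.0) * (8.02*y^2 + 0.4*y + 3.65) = -21.5738*y^4 + 32.1268*y^3 - 0.1425*y^2 + 15.511*y + 3.65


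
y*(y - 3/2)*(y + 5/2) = y^3 + y^2 - 15*y/4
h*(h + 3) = h^2 + 3*h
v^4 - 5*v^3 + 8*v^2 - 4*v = v*(v - 2)^2*(v - 1)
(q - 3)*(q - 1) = q^2 - 4*q + 3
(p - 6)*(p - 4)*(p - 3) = p^3 - 13*p^2 + 54*p - 72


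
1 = 1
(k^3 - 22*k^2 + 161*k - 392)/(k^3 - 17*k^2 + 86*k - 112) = (k - 7)/(k - 2)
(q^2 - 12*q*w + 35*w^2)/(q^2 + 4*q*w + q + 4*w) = (q^2 - 12*q*w + 35*w^2)/(q^2 + 4*q*w + q + 4*w)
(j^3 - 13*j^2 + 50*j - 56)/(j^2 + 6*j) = (j^3 - 13*j^2 + 50*j - 56)/(j*(j + 6))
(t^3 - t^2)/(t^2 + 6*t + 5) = t^2*(t - 1)/(t^2 + 6*t + 5)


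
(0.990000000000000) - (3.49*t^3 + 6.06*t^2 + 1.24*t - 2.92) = -3.49*t^3 - 6.06*t^2 - 1.24*t + 3.91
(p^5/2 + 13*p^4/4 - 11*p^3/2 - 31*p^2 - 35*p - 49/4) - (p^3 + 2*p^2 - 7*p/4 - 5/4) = p^5/2 + 13*p^4/4 - 13*p^3/2 - 33*p^2 - 133*p/4 - 11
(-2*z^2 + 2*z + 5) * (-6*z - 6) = 12*z^3 - 42*z - 30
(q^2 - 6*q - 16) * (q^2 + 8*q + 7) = q^4 + 2*q^3 - 57*q^2 - 170*q - 112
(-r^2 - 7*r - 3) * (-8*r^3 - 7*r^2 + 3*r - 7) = 8*r^5 + 63*r^4 + 70*r^3 + 7*r^2 + 40*r + 21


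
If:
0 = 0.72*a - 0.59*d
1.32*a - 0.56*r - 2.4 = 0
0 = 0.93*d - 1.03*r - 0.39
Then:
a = 3.11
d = 3.80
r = 3.05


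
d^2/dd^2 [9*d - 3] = 0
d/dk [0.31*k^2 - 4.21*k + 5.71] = 0.62*k - 4.21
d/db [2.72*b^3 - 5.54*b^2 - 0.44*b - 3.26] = 8.16*b^2 - 11.08*b - 0.44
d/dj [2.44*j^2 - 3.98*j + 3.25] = 4.88*j - 3.98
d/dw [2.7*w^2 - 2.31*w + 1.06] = 5.4*w - 2.31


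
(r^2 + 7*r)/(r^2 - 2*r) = (r + 7)/(r - 2)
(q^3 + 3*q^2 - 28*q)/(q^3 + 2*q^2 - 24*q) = (q + 7)/(q + 6)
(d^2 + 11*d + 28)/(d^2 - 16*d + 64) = (d^2 + 11*d + 28)/(d^2 - 16*d + 64)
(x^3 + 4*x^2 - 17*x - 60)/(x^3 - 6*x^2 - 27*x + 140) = (x + 3)/(x - 7)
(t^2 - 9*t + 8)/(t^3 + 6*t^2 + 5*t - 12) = (t - 8)/(t^2 + 7*t + 12)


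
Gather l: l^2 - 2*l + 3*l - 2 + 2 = l^2 + l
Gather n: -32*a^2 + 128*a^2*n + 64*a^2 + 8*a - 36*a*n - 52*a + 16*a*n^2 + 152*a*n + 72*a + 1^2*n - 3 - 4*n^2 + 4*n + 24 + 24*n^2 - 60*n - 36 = 32*a^2 + 28*a + n^2*(16*a + 20) + n*(128*a^2 + 116*a - 55) - 15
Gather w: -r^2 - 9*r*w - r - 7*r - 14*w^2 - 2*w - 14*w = -r^2 - 8*r - 14*w^2 + w*(-9*r - 16)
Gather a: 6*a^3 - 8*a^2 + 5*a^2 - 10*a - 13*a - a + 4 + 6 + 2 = 6*a^3 - 3*a^2 - 24*a + 12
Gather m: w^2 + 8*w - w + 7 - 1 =w^2 + 7*w + 6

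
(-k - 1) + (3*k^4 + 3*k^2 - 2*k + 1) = 3*k^4 + 3*k^2 - 3*k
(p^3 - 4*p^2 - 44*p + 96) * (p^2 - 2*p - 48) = p^5 - 6*p^4 - 84*p^3 + 376*p^2 + 1920*p - 4608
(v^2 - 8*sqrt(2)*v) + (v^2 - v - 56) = 2*v^2 - 8*sqrt(2)*v - v - 56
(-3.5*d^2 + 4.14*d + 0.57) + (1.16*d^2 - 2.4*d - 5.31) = -2.34*d^2 + 1.74*d - 4.74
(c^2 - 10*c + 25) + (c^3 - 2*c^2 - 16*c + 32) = c^3 - c^2 - 26*c + 57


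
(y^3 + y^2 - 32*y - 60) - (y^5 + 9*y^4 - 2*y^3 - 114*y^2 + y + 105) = -y^5 - 9*y^4 + 3*y^3 + 115*y^2 - 33*y - 165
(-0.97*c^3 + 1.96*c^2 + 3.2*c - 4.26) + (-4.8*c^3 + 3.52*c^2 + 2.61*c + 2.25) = -5.77*c^3 + 5.48*c^2 + 5.81*c - 2.01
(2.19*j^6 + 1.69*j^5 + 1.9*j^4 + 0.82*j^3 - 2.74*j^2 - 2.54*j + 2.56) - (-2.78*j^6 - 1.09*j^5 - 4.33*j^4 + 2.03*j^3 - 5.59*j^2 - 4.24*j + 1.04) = 4.97*j^6 + 2.78*j^5 + 6.23*j^4 - 1.21*j^3 + 2.85*j^2 + 1.7*j + 1.52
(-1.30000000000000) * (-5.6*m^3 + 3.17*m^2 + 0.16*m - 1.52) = 7.28*m^3 - 4.121*m^2 - 0.208*m + 1.976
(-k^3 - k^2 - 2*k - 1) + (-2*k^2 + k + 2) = -k^3 - 3*k^2 - k + 1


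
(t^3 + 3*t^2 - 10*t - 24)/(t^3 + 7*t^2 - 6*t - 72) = (t + 2)/(t + 6)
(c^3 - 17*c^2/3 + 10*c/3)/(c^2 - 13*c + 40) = c*(3*c - 2)/(3*(c - 8))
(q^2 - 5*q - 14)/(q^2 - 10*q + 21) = (q + 2)/(q - 3)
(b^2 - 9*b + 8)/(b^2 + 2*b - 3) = (b - 8)/(b + 3)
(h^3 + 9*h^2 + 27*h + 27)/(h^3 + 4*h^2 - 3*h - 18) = (h + 3)/(h - 2)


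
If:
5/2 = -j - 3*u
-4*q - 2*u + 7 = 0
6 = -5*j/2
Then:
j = -12/5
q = 53/30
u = -1/30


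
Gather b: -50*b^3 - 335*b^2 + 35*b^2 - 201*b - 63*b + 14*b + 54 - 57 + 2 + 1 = -50*b^3 - 300*b^2 - 250*b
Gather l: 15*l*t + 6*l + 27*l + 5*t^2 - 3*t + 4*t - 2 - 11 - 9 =l*(15*t + 33) + 5*t^2 + t - 22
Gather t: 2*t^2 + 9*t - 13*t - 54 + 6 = 2*t^2 - 4*t - 48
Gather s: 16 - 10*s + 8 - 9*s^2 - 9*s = -9*s^2 - 19*s + 24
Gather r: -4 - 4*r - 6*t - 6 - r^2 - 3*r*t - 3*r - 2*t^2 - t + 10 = -r^2 + r*(-3*t - 7) - 2*t^2 - 7*t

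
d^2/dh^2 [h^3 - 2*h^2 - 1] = 6*h - 4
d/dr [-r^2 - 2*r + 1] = -2*r - 2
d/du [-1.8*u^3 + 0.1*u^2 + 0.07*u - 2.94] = -5.4*u^2 + 0.2*u + 0.07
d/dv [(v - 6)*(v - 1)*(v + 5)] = 3*v^2 - 4*v - 29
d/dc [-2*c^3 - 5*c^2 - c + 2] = -6*c^2 - 10*c - 1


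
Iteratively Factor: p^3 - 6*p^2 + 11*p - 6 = (p - 3)*(p^2 - 3*p + 2) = (p - 3)*(p - 1)*(p - 2)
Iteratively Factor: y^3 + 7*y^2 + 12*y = (y)*(y^2 + 7*y + 12) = y*(y + 4)*(y + 3)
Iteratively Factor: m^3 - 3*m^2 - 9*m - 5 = (m + 1)*(m^2 - 4*m - 5) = (m - 5)*(m + 1)*(m + 1)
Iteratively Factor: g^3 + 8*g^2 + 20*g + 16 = (g + 2)*(g^2 + 6*g + 8) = (g + 2)*(g + 4)*(g + 2)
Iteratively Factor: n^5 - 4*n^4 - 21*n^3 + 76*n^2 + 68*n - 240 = (n - 3)*(n^4 - n^3 - 24*n^2 + 4*n + 80) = (n - 3)*(n + 2)*(n^3 - 3*n^2 - 18*n + 40) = (n - 3)*(n - 2)*(n + 2)*(n^2 - n - 20) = (n - 3)*(n - 2)*(n + 2)*(n + 4)*(n - 5)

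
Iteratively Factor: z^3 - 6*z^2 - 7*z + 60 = (z + 3)*(z^2 - 9*z + 20) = (z - 5)*(z + 3)*(z - 4)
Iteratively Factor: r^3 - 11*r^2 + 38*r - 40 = (r - 4)*(r^2 - 7*r + 10) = (r - 5)*(r - 4)*(r - 2)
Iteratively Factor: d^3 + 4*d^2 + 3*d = (d + 1)*(d^2 + 3*d) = d*(d + 1)*(d + 3)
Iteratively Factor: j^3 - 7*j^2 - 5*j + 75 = (j - 5)*(j^2 - 2*j - 15) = (j - 5)^2*(j + 3)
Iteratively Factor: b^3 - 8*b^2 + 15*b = (b)*(b^2 - 8*b + 15) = b*(b - 5)*(b - 3)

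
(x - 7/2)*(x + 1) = x^2 - 5*x/2 - 7/2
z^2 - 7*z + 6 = (z - 6)*(z - 1)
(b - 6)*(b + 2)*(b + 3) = b^3 - b^2 - 24*b - 36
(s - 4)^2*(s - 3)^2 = s^4 - 14*s^3 + 73*s^2 - 168*s + 144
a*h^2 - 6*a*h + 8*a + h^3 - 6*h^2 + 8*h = (a + h)*(h - 4)*(h - 2)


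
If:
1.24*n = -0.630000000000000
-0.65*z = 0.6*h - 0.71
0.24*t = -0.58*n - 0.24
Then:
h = 1.18333333333333 - 1.08333333333333*z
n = -0.51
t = 0.23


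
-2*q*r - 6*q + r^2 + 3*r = (-2*q + r)*(r + 3)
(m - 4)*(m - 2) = m^2 - 6*m + 8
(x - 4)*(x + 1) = x^2 - 3*x - 4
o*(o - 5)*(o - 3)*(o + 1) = o^4 - 7*o^3 + 7*o^2 + 15*o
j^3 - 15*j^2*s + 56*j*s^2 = j*(j - 8*s)*(j - 7*s)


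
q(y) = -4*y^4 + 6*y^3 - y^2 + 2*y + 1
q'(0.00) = 2.00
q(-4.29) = -1854.55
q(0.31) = 1.67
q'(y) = -16*y^3 + 18*y^2 - 2*y + 2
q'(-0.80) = 23.31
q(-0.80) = -5.95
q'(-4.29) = 1605.11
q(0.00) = 1.00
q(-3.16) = -603.48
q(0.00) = 1.00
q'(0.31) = 2.63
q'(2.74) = -197.48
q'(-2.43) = 342.73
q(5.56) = -2810.12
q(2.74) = -103.06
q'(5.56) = -2202.75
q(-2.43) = -235.33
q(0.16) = 1.32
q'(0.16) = 2.08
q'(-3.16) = 692.93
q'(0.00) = 2.00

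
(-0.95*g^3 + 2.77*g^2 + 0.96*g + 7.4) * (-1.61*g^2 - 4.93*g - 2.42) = 1.5295*g^5 + 0.223799999999999*g^4 - 12.9027*g^3 - 23.3502*g^2 - 38.8052*g - 17.908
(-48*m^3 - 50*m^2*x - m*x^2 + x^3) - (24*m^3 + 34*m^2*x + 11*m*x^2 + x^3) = -72*m^3 - 84*m^2*x - 12*m*x^2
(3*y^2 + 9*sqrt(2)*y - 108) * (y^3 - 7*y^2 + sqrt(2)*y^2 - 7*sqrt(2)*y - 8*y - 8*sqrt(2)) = 3*y^5 - 21*y^4 + 12*sqrt(2)*y^4 - 84*sqrt(2)*y^3 - 114*y^3 - 204*sqrt(2)*y^2 + 630*y^2 + 720*y + 756*sqrt(2)*y + 864*sqrt(2)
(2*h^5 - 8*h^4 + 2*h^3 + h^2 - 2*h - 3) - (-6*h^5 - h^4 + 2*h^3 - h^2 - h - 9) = 8*h^5 - 7*h^4 + 2*h^2 - h + 6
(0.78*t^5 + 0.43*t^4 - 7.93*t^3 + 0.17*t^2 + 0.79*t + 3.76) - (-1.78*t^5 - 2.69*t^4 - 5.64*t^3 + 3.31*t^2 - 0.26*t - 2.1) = 2.56*t^5 + 3.12*t^4 - 2.29*t^3 - 3.14*t^2 + 1.05*t + 5.86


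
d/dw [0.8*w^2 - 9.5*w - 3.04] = 1.6*w - 9.5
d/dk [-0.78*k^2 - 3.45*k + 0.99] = -1.56*k - 3.45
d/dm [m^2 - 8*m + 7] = 2*m - 8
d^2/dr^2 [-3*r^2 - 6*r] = -6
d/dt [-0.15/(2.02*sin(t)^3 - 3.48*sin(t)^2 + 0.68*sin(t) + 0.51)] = (0.909*sin(t)^2 - 1.044*sin(t) + 0.102)*cos(t)/(2.02*sin(t)^3 - 3.48*sin(t)^2 + 0.68*sin(t) + 0.51)^2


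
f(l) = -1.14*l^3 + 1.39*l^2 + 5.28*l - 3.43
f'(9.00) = -246.72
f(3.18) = -9.24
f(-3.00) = 24.02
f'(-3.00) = -33.84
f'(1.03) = 4.52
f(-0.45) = -5.42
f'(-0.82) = 0.70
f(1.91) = 3.78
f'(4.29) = -45.74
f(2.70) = -1.48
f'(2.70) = -12.15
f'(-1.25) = -3.54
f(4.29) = -45.20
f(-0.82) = -6.20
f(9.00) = -674.38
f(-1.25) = -5.63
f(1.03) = 2.24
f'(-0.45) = 3.34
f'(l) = -3.42*l^2 + 2.78*l + 5.28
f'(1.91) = -1.89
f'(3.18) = -20.46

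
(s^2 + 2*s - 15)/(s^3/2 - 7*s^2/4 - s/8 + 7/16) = 16*(s^2 + 2*s - 15)/(8*s^3 - 28*s^2 - 2*s + 7)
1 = 1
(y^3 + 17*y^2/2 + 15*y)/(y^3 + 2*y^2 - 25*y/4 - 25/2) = 2*y*(y + 6)/(2*y^2 - y - 10)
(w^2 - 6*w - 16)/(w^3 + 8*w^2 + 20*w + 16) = (w - 8)/(w^2 + 6*w + 8)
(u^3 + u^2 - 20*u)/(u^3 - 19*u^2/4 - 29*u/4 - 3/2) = 4*u*(-u^2 - u + 20)/(-4*u^3 + 19*u^2 + 29*u + 6)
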